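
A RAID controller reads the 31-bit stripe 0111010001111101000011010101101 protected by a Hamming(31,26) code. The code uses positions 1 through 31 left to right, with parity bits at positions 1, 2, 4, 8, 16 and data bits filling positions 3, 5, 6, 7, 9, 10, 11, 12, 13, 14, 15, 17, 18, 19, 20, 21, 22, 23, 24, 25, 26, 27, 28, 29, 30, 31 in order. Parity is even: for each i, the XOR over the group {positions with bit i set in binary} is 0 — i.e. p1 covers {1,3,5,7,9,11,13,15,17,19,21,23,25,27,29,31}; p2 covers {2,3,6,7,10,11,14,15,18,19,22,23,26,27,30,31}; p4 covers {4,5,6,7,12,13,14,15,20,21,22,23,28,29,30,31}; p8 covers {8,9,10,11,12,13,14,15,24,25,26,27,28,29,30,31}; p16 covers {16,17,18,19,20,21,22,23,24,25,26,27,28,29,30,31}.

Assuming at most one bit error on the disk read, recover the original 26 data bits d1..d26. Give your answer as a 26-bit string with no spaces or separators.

s1 (pos 1,3,5,7,9,11,13,15,17,19,21,23,25,27,29,31): 0⊕1⊕0⊕0⊕0⊕1⊕1⊕0⊕0⊕0⊕1⊕0⊕0⊕0⊕1⊕1 = 0
s2 (pos 2,3,6,7,10,11,14,15,18,19,22,23,26,27,30,31): 1⊕1⊕1⊕0⊕1⊕1⊕1⊕0⊕0⊕0⊕1⊕0⊕1⊕0⊕0⊕1 = 1
s4 (pos 4,5,6,7,12,13,14,15,20,21,22,23,28,29,30,31): 1⊕0⊕1⊕0⊕1⊕1⊕1⊕0⊕0⊕1⊕1⊕0⊕1⊕1⊕0⊕1 = 0
s8 (pos 8,9,10,11,12,13,14,15,24,25,26,27,28,29,30,31): 0⊕0⊕1⊕1⊕1⊕1⊕1⊕0⊕1⊕0⊕1⊕0⊕1⊕1⊕0⊕1 = 0
s16 (pos 16,17,18,19,20,21,22,23,24,25,26,27,28,29,30,31): 1⊕0⊕0⊕0⊕0⊕1⊕1⊕0⊕1⊕0⊕1⊕0⊕1⊕1⊕0⊕1 = 0
Syndrome s16…s1 = 00010 → error at position 2.
Flip position 2: 0111010001111101000011010101101 → 0011010001111101000011010101101
Read data bits from positions 3,5,6,7,9,10,11,12,13,14,15,17,18,19,20,21,22,23,24,25,26,27,28,29,30,31: 10100111110000011010101101

10100111110000011010101101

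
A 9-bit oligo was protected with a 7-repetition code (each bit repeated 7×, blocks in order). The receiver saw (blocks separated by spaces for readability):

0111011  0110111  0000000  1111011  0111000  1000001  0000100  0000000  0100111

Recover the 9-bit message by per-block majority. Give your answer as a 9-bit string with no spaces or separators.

110100001

Block 1 (0111011): 5 ones → 1
Block 2 (0110111): 5 ones → 1
Block 3 (0000000): 0 ones → 0
Block 4 (1111011): 6 ones → 1
Block 5 (0111000): 3 ones → 0
Block 6 (1000001): 2 ones → 0
Block 7 (0000100): 1 one → 0
Block 8 (0000000): 0 ones → 0
Block 9 (0100111): 4 ones → 1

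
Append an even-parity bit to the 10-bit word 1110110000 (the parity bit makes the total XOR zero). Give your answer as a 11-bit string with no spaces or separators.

11101100001

XOR of the 10 data bits: 1⊕1⊕1⊕0⊕1⊕1⊕0⊕0⊕0⊕0 = 1
Parity bit = 1 (so all 11 bits XOR to 0).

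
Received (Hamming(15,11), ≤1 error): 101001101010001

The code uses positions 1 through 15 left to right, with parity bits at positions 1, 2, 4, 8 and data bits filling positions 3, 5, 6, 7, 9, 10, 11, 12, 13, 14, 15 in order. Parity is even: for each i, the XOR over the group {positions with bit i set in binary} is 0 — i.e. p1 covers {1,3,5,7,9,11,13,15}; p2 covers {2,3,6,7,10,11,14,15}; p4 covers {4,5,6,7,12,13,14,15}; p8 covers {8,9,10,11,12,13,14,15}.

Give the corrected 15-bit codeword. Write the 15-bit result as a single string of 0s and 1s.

101001101010011

s1 (pos 1,3,5,7,9,11,13,15): 1⊕1⊕0⊕1⊕1⊕1⊕0⊕1 = 0
s2 (pos 2,3,6,7,10,11,14,15): 0⊕1⊕1⊕1⊕0⊕1⊕0⊕1 = 1
s4 (pos 4,5,6,7,12,13,14,15): 0⊕0⊕1⊕1⊕0⊕0⊕0⊕1 = 1
s8 (pos 8,9,10,11,12,13,14,15): 0⊕1⊕0⊕1⊕0⊕0⊕0⊕1 = 1
Syndrome s8…s1 = 1110 → error at position 14.
Flip position 14: 101001101010001 → 101001101010011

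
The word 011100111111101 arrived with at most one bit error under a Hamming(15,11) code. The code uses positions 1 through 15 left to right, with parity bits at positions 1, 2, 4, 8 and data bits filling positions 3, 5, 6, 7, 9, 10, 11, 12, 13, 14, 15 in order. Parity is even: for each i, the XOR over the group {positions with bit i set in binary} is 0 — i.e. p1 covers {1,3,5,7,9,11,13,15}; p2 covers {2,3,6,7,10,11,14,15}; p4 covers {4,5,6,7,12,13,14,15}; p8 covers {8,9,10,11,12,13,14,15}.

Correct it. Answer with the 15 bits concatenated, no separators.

s1 (pos 1,3,5,7,9,11,13,15): 0⊕1⊕0⊕1⊕1⊕1⊕1⊕1 = 0
s2 (pos 2,3,6,7,10,11,14,15): 1⊕1⊕0⊕1⊕1⊕1⊕0⊕1 = 0
s4 (pos 4,5,6,7,12,13,14,15): 1⊕0⊕0⊕1⊕1⊕1⊕0⊕1 = 1
s8 (pos 8,9,10,11,12,13,14,15): 1⊕1⊕1⊕1⊕1⊕1⊕0⊕1 = 1
Syndrome s8…s1 = 1100 → error at position 12.
Flip position 12: 011100111111101 → 011100111110101

011100111110101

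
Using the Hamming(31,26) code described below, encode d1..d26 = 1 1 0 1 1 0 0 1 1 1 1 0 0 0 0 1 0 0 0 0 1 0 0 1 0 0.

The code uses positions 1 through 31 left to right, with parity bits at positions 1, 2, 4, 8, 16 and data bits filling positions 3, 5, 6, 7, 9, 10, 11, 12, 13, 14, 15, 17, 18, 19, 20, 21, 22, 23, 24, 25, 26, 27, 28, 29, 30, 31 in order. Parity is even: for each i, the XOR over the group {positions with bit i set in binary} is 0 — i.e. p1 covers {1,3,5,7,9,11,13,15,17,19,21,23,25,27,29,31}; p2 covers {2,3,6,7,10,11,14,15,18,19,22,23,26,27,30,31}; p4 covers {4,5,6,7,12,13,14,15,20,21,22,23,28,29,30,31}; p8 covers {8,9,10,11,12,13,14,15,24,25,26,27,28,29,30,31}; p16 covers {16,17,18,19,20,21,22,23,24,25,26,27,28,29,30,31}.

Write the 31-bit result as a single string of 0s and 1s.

0110101110011111000010000100100

Place data at non-parity positions: p1 p2 1 p4 1 0 1 p8 1 0 0 1 1 1 1 p16 0 0 0 0 1 0 0 0 0 1 0 0 1 0 0
p1 (pos 1,3,5,7,9,11,13,15,17,19,21,23,25,27,29,31): XOR of data positions = 1⊕1⊕1⊕1⊕0⊕1⊕1⊕0⊕0⊕1⊕0⊕0⊕0⊕1⊕0 = 0
p2 (pos 2,3,6,7,10,11,14,15,18,19,22,23,26,27,30,31): XOR of data positions = 1⊕0⊕1⊕0⊕0⊕1⊕1⊕0⊕0⊕0⊕0⊕1⊕0⊕0⊕0 = 1
p4 (pos 4,5,6,7,12,13,14,15,20,21,22,23,28,29,30,31): XOR of data positions = 1⊕0⊕1⊕1⊕1⊕1⊕1⊕0⊕1⊕0⊕0⊕0⊕1⊕0⊕0 = 0
p8 (pos 8,9,10,11,12,13,14,15,24,25,26,27,28,29,30,31): XOR of data positions = 1⊕0⊕0⊕1⊕1⊕1⊕1⊕0⊕0⊕1⊕0⊕0⊕1⊕0⊕0 = 1
p16 (pos 16,17,18,19,20,21,22,23,24,25,26,27,28,29,30,31): XOR of data positions = 0⊕0⊕0⊕0⊕1⊕0⊕0⊕0⊕0⊕1⊕0⊕0⊕1⊕0⊕0 = 1
Codeword: 0110101110011111000010000100100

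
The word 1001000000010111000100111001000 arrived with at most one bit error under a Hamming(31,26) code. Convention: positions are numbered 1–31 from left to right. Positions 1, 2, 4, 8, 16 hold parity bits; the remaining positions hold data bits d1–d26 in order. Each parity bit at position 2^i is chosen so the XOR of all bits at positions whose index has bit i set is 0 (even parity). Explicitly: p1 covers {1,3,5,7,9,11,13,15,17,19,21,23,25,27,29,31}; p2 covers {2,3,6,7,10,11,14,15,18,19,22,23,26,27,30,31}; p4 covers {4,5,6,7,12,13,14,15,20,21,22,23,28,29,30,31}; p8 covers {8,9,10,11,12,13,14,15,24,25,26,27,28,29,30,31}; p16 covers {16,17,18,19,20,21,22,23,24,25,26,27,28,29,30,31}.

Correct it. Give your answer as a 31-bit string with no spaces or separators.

s1 (pos 1,3,5,7,9,11,13,15,17,19,21,23,25,27,29,31): 1⊕0⊕0⊕0⊕0⊕0⊕0⊕1⊕0⊕0⊕0⊕1⊕1⊕0⊕0⊕0 = 0
s2 (pos 2,3,6,7,10,11,14,15,18,19,22,23,26,27,30,31): 0⊕0⊕0⊕0⊕0⊕0⊕1⊕1⊕0⊕0⊕0⊕1⊕0⊕0⊕0⊕0 = 1
s4 (pos 4,5,6,7,12,13,14,15,20,21,22,23,28,29,30,31): 1⊕0⊕0⊕0⊕1⊕0⊕1⊕1⊕1⊕0⊕0⊕1⊕1⊕0⊕0⊕0 = 1
s8 (pos 8,9,10,11,12,13,14,15,24,25,26,27,28,29,30,31): 0⊕0⊕0⊕0⊕1⊕0⊕1⊕1⊕1⊕1⊕0⊕0⊕1⊕0⊕0⊕0 = 0
s16 (pos 16,17,18,19,20,21,22,23,24,25,26,27,28,29,30,31): 1⊕0⊕0⊕0⊕1⊕0⊕0⊕1⊕1⊕1⊕0⊕0⊕1⊕0⊕0⊕0 = 0
Syndrome s16…s1 = 00110 → error at position 6.
Flip position 6: 1001000000010111000100111001000 → 1001010000010111000100111001000

1001010000010111000100111001000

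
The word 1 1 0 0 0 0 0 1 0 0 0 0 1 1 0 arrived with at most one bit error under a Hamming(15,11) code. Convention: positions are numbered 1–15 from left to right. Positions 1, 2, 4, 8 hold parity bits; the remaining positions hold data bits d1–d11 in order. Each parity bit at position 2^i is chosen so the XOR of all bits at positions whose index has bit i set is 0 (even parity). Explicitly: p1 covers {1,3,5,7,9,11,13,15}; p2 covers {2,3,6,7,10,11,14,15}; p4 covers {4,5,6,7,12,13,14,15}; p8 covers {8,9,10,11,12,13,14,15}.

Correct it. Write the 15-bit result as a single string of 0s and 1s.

110000000000110

s1 (pos 1,3,5,7,9,11,13,15): 1⊕0⊕0⊕0⊕0⊕0⊕1⊕0 = 0
s2 (pos 2,3,6,7,10,11,14,15): 1⊕0⊕0⊕0⊕0⊕0⊕1⊕0 = 0
s4 (pos 4,5,6,7,12,13,14,15): 0⊕0⊕0⊕0⊕0⊕1⊕1⊕0 = 0
s8 (pos 8,9,10,11,12,13,14,15): 1⊕0⊕0⊕0⊕0⊕1⊕1⊕0 = 1
Syndrome s8…s1 = 1000 → error at position 8.
Flip position 8: 110000010000110 → 110000000000110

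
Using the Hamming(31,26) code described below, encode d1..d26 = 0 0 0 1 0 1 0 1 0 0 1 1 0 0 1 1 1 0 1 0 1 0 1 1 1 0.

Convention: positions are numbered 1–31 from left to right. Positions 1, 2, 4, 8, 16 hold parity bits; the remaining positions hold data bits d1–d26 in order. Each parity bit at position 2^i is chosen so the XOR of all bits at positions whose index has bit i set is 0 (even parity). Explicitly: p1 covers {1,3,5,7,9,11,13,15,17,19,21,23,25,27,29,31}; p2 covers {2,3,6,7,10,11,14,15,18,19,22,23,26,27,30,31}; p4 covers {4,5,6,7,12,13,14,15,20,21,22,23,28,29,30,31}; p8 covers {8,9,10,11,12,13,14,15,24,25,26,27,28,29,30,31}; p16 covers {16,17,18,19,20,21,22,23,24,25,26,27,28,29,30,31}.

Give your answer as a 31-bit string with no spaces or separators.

Place data at non-parity positions: p1 p2 0 p4 0 0 1 p8 0 1 0 1 0 0 1 p16 1 0 0 1 1 1 0 1 0 1 0 1 1 1 0
p1 (pos 1,3,5,7,9,11,13,15,17,19,21,23,25,27,29,31): XOR of data positions = 0⊕0⊕1⊕0⊕0⊕0⊕1⊕1⊕0⊕1⊕0⊕0⊕0⊕1⊕0 = 1
p2 (pos 2,3,6,7,10,11,14,15,18,19,22,23,26,27,30,31): XOR of data positions = 0⊕0⊕1⊕1⊕0⊕0⊕1⊕0⊕0⊕1⊕0⊕1⊕0⊕1⊕0 = 0
p4 (pos 4,5,6,7,12,13,14,15,20,21,22,23,28,29,30,31): XOR of data positions = 0⊕0⊕1⊕1⊕0⊕0⊕1⊕1⊕1⊕1⊕0⊕1⊕1⊕1⊕0 = 1
p8 (pos 8,9,10,11,12,13,14,15,24,25,26,27,28,29,30,31): XOR of data positions = 0⊕1⊕0⊕1⊕0⊕0⊕1⊕1⊕0⊕1⊕0⊕1⊕1⊕1⊕0 = 0
p16 (pos 16,17,18,19,20,21,22,23,24,25,26,27,28,29,30,31): XOR of data positions = 1⊕0⊕0⊕1⊕1⊕1⊕0⊕1⊕0⊕1⊕0⊕1⊕1⊕1⊕0 = 1
Codeword: 1001001001010011100111010101110

1001001001010011100111010101110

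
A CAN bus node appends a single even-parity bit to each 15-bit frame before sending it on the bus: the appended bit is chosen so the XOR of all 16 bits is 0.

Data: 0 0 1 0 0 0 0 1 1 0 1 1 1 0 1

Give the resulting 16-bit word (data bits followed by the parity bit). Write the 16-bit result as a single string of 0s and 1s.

XOR of the 15 data bits: 0⊕0⊕1⊕0⊕0⊕0⊕0⊕1⊕1⊕0⊕1⊕1⊕1⊕0⊕1 = 1
Parity bit = 1 (so all 16 bits XOR to 0).

0010000110111011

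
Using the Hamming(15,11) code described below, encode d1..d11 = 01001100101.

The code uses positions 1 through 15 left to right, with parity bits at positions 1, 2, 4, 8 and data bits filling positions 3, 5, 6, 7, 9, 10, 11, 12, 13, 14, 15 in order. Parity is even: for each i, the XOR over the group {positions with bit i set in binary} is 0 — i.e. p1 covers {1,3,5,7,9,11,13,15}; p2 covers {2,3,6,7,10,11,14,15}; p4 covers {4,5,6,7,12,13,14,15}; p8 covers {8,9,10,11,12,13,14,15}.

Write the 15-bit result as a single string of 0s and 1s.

000110001100101

Place data at non-parity positions: p1 p2 0 p4 1 0 0 p8 1 1 0 0 1 0 1
p1 (pos 1,3,5,7,9,11,13,15): XOR of data positions = 0⊕1⊕0⊕1⊕0⊕1⊕1 = 0
p2 (pos 2,3,6,7,10,11,14,15): XOR of data positions = 0⊕0⊕0⊕1⊕0⊕0⊕1 = 0
p4 (pos 4,5,6,7,12,13,14,15): XOR of data positions = 1⊕0⊕0⊕0⊕1⊕0⊕1 = 1
p8 (pos 8,9,10,11,12,13,14,15): XOR of data positions = 1⊕1⊕0⊕0⊕1⊕0⊕1 = 0
Codeword: 000110001100101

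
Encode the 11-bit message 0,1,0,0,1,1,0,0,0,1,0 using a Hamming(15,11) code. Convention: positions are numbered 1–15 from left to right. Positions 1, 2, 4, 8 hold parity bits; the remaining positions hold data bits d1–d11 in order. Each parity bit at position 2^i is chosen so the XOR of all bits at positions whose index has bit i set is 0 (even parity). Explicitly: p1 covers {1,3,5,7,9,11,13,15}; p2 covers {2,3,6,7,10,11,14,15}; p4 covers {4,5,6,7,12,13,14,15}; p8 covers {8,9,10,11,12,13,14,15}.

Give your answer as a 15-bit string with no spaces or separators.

000010011100010

Place data at non-parity positions: p1 p2 0 p4 1 0 0 p8 1 1 0 0 0 1 0
p1 (pos 1,3,5,7,9,11,13,15): XOR of data positions = 0⊕1⊕0⊕1⊕0⊕0⊕0 = 0
p2 (pos 2,3,6,7,10,11,14,15): XOR of data positions = 0⊕0⊕0⊕1⊕0⊕1⊕0 = 0
p4 (pos 4,5,6,7,12,13,14,15): XOR of data positions = 1⊕0⊕0⊕0⊕0⊕1⊕0 = 0
p8 (pos 8,9,10,11,12,13,14,15): XOR of data positions = 1⊕1⊕0⊕0⊕0⊕1⊕0 = 1
Codeword: 000010011100010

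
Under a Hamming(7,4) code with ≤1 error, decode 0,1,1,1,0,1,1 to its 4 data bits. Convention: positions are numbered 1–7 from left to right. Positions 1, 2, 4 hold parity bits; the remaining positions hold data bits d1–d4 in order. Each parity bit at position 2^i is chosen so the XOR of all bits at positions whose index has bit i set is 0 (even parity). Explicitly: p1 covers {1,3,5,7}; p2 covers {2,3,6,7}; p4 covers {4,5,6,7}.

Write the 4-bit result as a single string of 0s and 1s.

s1 (pos 1,3,5,7): 0⊕1⊕0⊕1 = 0
s2 (pos 2,3,6,7): 1⊕1⊕1⊕1 = 0
s4 (pos 4,5,6,7): 1⊕0⊕1⊕1 = 1
Syndrome s4…s1 = 100 → error at position 4.
Flip position 4: 0111011 → 0110011
Read data bits from positions 3,5,6,7: 1011

1011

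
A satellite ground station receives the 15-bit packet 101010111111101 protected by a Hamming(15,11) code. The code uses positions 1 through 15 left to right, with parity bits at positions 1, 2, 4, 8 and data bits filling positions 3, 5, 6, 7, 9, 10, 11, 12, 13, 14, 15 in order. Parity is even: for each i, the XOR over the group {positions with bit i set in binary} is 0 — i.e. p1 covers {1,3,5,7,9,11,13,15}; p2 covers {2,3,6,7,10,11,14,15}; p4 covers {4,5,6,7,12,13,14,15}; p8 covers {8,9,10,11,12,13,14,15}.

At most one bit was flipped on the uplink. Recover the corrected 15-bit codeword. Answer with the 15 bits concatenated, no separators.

101010111111111

s1 (pos 1,3,5,7,9,11,13,15): 1⊕1⊕1⊕1⊕1⊕1⊕1⊕1 = 0
s2 (pos 2,3,6,7,10,11,14,15): 0⊕1⊕0⊕1⊕1⊕1⊕0⊕1 = 1
s4 (pos 4,5,6,7,12,13,14,15): 0⊕1⊕0⊕1⊕1⊕1⊕0⊕1 = 1
s8 (pos 8,9,10,11,12,13,14,15): 1⊕1⊕1⊕1⊕1⊕1⊕0⊕1 = 1
Syndrome s8…s1 = 1110 → error at position 14.
Flip position 14: 101010111111101 → 101010111111111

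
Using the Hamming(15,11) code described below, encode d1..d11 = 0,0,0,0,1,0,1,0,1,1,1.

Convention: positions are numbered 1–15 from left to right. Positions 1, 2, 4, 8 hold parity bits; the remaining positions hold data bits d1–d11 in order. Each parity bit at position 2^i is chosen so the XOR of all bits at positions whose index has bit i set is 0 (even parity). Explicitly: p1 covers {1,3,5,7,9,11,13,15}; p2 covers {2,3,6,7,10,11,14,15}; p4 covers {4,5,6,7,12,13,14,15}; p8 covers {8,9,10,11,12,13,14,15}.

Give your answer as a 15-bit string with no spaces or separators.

010100011010111

Place data at non-parity positions: p1 p2 0 p4 0 0 0 p8 1 0 1 0 1 1 1
p1 (pos 1,3,5,7,9,11,13,15): XOR of data positions = 0⊕0⊕0⊕1⊕1⊕1⊕1 = 0
p2 (pos 2,3,6,7,10,11,14,15): XOR of data positions = 0⊕0⊕0⊕0⊕1⊕1⊕1 = 1
p4 (pos 4,5,6,7,12,13,14,15): XOR of data positions = 0⊕0⊕0⊕0⊕1⊕1⊕1 = 1
p8 (pos 8,9,10,11,12,13,14,15): XOR of data positions = 1⊕0⊕1⊕0⊕1⊕1⊕1 = 1
Codeword: 010100011010111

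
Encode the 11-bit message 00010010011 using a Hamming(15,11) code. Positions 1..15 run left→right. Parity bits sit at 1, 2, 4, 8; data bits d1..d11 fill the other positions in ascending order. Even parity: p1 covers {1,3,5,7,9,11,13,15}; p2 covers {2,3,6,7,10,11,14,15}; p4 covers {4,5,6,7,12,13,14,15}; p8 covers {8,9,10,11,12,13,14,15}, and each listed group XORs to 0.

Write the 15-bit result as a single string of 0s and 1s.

100100110010011

Place data at non-parity positions: p1 p2 0 p4 0 0 1 p8 0 0 1 0 0 1 1
p1 (pos 1,3,5,7,9,11,13,15): XOR of data positions = 0⊕0⊕1⊕0⊕1⊕0⊕1 = 1
p2 (pos 2,3,6,7,10,11,14,15): XOR of data positions = 0⊕0⊕1⊕0⊕1⊕1⊕1 = 0
p4 (pos 4,5,6,7,12,13,14,15): XOR of data positions = 0⊕0⊕1⊕0⊕0⊕1⊕1 = 1
p8 (pos 8,9,10,11,12,13,14,15): XOR of data positions = 0⊕0⊕1⊕0⊕0⊕1⊕1 = 1
Codeword: 100100110010011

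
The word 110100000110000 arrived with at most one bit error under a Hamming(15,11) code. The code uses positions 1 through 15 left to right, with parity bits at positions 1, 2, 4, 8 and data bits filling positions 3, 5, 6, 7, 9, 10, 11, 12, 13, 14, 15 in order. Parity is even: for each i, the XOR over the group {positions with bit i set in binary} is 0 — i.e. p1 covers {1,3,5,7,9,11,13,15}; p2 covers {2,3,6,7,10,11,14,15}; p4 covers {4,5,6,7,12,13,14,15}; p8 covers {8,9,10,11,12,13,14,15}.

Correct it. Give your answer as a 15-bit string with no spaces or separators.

s1 (pos 1,3,5,7,9,11,13,15): 1⊕0⊕0⊕0⊕0⊕1⊕0⊕0 = 0
s2 (pos 2,3,6,7,10,11,14,15): 1⊕0⊕0⊕0⊕1⊕1⊕0⊕0 = 1
s4 (pos 4,5,6,7,12,13,14,15): 1⊕0⊕0⊕0⊕0⊕0⊕0⊕0 = 1
s8 (pos 8,9,10,11,12,13,14,15): 0⊕0⊕1⊕1⊕0⊕0⊕0⊕0 = 0
Syndrome s8…s1 = 0110 → error at position 6.
Flip position 6: 110100000110000 → 110101000110000

110101000110000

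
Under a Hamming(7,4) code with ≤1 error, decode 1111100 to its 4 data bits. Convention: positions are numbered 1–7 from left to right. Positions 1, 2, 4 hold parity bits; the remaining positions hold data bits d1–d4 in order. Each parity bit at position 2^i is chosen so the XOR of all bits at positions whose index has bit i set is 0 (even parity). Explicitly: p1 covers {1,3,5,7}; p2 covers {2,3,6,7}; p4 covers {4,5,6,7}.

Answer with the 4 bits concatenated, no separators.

1100

s1 (pos 1,3,5,7): 1⊕1⊕1⊕0 = 1
s2 (pos 2,3,6,7): 1⊕1⊕0⊕0 = 0
s4 (pos 4,5,6,7): 1⊕1⊕0⊕0 = 0
Syndrome s4…s1 = 001 → error at position 1.
Flip position 1: 1111100 → 0111100
Read data bits from positions 3,5,6,7: 1100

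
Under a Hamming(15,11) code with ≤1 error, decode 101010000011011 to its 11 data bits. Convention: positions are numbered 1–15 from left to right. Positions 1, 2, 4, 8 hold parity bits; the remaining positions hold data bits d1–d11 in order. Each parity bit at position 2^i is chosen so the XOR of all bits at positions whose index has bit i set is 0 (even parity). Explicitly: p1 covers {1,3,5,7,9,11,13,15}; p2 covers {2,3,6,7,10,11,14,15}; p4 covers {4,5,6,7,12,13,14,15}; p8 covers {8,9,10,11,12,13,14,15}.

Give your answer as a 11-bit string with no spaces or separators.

11000011011

s1 (pos 1,3,5,7,9,11,13,15): 1⊕1⊕1⊕0⊕0⊕1⊕0⊕1 = 1
s2 (pos 2,3,6,7,10,11,14,15): 0⊕1⊕0⊕0⊕0⊕1⊕1⊕1 = 0
s4 (pos 4,5,6,7,12,13,14,15): 0⊕1⊕0⊕0⊕1⊕0⊕1⊕1 = 0
s8 (pos 8,9,10,11,12,13,14,15): 0⊕0⊕0⊕1⊕1⊕0⊕1⊕1 = 0
Syndrome s8…s1 = 0001 → error at position 1.
Flip position 1: 101010000011011 → 001010000011011
Read data bits from positions 3,5,6,7,9,10,11,12,13,14,15: 11000011011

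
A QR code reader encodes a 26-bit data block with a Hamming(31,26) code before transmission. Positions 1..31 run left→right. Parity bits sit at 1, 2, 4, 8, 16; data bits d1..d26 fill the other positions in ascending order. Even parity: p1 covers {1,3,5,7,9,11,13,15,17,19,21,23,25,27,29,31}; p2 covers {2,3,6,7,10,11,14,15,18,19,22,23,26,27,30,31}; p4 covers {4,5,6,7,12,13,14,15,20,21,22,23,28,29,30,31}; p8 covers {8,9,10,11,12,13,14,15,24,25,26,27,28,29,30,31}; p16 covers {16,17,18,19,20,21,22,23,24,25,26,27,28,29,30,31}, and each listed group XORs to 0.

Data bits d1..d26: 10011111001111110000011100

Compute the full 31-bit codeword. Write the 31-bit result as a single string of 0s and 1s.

Place data at non-parity positions: p1 p2 1 p4 0 0 1 p8 1 1 1 1 0 0 1 p16 1 1 1 1 1 0 0 0 0 0 1 1 1 0 0
p1 (pos 1,3,5,7,9,11,13,15,17,19,21,23,25,27,29,31): XOR of data positions = 1⊕0⊕1⊕1⊕1⊕0⊕1⊕1⊕1⊕1⊕0⊕0⊕1⊕1⊕0 = 0
p2 (pos 2,3,6,7,10,11,14,15,18,19,22,23,26,27,30,31): XOR of data positions = 1⊕0⊕1⊕1⊕1⊕0⊕1⊕1⊕1⊕0⊕0⊕0⊕1⊕0⊕0 = 0
p4 (pos 4,5,6,7,12,13,14,15,20,21,22,23,28,29,30,31): XOR of data positions = 0⊕0⊕1⊕1⊕0⊕0⊕1⊕1⊕1⊕0⊕0⊕1⊕1⊕0⊕0 = 1
p8 (pos 8,9,10,11,12,13,14,15,24,25,26,27,28,29,30,31): XOR of data positions = 1⊕1⊕1⊕1⊕0⊕0⊕1⊕0⊕0⊕0⊕1⊕1⊕1⊕0⊕0 = 0
p16 (pos 16,17,18,19,20,21,22,23,24,25,26,27,28,29,30,31): XOR of data positions = 1⊕1⊕1⊕1⊕1⊕0⊕0⊕0⊕0⊕0⊕1⊕1⊕1⊕0⊕0 = 0
Codeword: 0011001011110010111110000011100

0011001011110010111110000011100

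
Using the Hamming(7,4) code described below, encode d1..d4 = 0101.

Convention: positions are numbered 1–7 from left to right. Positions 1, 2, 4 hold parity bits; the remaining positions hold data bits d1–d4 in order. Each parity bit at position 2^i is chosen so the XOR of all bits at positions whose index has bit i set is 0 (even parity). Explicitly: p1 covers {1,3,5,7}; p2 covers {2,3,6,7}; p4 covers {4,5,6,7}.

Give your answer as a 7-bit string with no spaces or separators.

Place data at non-parity positions: p1 p2 0 p4 1 0 1
p1 (pos 1,3,5,7): XOR of data positions = 0⊕1⊕1 = 0
p2 (pos 2,3,6,7): XOR of data positions = 0⊕0⊕1 = 1
p4 (pos 4,5,6,7): XOR of data positions = 1⊕0⊕1 = 0
Codeword: 0100101

0100101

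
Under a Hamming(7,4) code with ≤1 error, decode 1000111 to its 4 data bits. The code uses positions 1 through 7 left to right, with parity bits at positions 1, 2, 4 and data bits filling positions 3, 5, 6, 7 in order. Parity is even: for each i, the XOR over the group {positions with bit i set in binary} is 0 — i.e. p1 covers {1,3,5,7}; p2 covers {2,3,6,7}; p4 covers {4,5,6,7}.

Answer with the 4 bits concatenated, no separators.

s1 (pos 1,3,5,7): 1⊕0⊕1⊕1 = 1
s2 (pos 2,3,6,7): 0⊕0⊕1⊕1 = 0
s4 (pos 4,5,6,7): 0⊕1⊕1⊕1 = 1
Syndrome s4…s1 = 101 → error at position 5.
Flip position 5: 1000111 → 1000011
Read data bits from positions 3,5,6,7: 0011

0011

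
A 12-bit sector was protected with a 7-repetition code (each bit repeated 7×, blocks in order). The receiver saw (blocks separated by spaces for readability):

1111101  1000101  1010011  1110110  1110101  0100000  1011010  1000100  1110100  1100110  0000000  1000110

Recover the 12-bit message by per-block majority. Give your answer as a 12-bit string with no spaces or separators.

Block 1 (1111101): 6 ones → 1
Block 2 (1000101): 3 ones → 0
Block 3 (1010011): 4 ones → 1
Block 4 (1110110): 5 ones → 1
Block 5 (1110101): 5 ones → 1
Block 6 (0100000): 1 one → 0
Block 7 (1011010): 4 ones → 1
Block 8 (1000100): 2 ones → 0
Block 9 (1110100): 4 ones → 1
Block 10 (1100110): 4 ones → 1
Block 11 (0000000): 0 ones → 0
Block 12 (1000110): 3 ones → 0

101110101100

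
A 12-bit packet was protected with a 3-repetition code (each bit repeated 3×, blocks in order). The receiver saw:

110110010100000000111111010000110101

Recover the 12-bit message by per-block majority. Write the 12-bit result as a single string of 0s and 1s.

Block 1 (110): 2 ones → 1
Block 2 (110): 2 ones → 1
Block 3 (010): 1 one → 0
Block 4 (100): 1 one → 0
Block 5 (000): 0 ones → 0
Block 6 (000): 0 ones → 0
Block 7 (111): 3 ones → 1
Block 8 (111): 3 ones → 1
Block 9 (010): 1 one → 0
Block 10 (000): 0 ones → 0
Block 11 (110): 2 ones → 1
Block 12 (101): 2 ones → 1

110000110011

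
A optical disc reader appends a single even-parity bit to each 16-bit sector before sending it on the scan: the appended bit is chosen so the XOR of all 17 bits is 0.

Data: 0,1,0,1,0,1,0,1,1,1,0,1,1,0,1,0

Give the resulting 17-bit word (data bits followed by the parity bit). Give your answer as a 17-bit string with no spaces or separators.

XOR of the 16 data bits: 0⊕1⊕0⊕1⊕0⊕1⊕0⊕1⊕1⊕1⊕0⊕1⊕1⊕0⊕1⊕0 = 1
Parity bit = 1 (so all 17 bits XOR to 0).

01010101110110101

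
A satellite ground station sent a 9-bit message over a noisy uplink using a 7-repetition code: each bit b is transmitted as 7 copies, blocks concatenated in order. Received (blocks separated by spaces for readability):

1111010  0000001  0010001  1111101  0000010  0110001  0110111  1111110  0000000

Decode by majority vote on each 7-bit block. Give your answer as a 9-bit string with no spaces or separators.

100100110

Block 1 (1111010): 5 ones → 1
Block 2 (0000001): 1 one → 0
Block 3 (0010001): 2 ones → 0
Block 4 (1111101): 6 ones → 1
Block 5 (0000010): 1 one → 0
Block 6 (0110001): 3 ones → 0
Block 7 (0110111): 5 ones → 1
Block 8 (1111110): 6 ones → 1
Block 9 (0000000): 0 ones → 0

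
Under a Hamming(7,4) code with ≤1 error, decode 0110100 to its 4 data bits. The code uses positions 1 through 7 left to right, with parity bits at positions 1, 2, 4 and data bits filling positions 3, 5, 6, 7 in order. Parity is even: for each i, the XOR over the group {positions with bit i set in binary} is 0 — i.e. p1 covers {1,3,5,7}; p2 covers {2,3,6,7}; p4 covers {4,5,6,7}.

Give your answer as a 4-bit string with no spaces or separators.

1100

s1 (pos 1,3,5,7): 0⊕1⊕1⊕0 = 0
s2 (pos 2,3,6,7): 1⊕1⊕0⊕0 = 0
s4 (pos 4,5,6,7): 0⊕1⊕0⊕0 = 1
Syndrome s4…s1 = 100 → error at position 4.
Flip position 4: 0110100 → 0111100
Read data bits from positions 3,5,6,7: 1100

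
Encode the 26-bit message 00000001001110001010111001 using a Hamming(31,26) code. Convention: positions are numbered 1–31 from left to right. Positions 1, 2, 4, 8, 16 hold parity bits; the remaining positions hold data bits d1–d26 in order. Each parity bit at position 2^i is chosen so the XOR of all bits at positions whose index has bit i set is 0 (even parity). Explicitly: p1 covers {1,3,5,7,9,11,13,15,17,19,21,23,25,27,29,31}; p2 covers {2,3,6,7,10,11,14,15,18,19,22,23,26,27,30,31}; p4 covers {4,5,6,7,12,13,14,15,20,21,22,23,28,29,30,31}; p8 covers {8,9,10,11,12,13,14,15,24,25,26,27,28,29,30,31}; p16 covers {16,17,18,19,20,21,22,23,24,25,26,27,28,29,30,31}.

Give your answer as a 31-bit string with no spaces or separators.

Place data at non-parity positions: p1 p2 0 p4 0 0 0 p8 0 0 0 1 0 0 1 p16 1 1 0 0 0 1 0 1 0 1 1 1 0 0 1
p1 (pos 1,3,5,7,9,11,13,15,17,19,21,23,25,27,29,31): XOR of data positions = 0⊕0⊕0⊕0⊕0⊕0⊕1⊕1⊕0⊕0⊕0⊕0⊕1⊕0⊕1 = 0
p2 (pos 2,3,6,7,10,11,14,15,18,19,22,23,26,27,30,31): XOR of data positions = 0⊕0⊕0⊕0⊕0⊕0⊕1⊕1⊕0⊕1⊕0⊕1⊕1⊕0⊕1 = 0
p4 (pos 4,5,6,7,12,13,14,15,20,21,22,23,28,29,30,31): XOR of data positions = 0⊕0⊕0⊕1⊕0⊕0⊕1⊕0⊕0⊕1⊕0⊕1⊕0⊕0⊕1 = 1
p8 (pos 8,9,10,11,12,13,14,15,24,25,26,27,28,29,30,31): XOR of data positions = 0⊕0⊕0⊕1⊕0⊕0⊕1⊕1⊕0⊕1⊕1⊕1⊕0⊕0⊕1 = 1
p16 (pos 16,17,18,19,20,21,22,23,24,25,26,27,28,29,30,31): XOR of data positions = 1⊕1⊕0⊕0⊕0⊕1⊕0⊕1⊕0⊕1⊕1⊕1⊕0⊕0⊕1 = 0
Codeword: 0001000100010010110001010111001

0001000100010010110001010111001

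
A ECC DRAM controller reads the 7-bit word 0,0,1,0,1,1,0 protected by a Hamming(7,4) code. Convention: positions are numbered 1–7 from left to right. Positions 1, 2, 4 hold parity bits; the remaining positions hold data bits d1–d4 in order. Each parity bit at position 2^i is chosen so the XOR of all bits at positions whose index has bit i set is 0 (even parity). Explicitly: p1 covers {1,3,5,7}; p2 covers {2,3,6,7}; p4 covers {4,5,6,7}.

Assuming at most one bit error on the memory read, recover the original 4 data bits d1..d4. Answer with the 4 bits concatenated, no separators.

1110

s1 (pos 1,3,5,7): 0⊕1⊕1⊕0 = 0
s2 (pos 2,3,6,7): 0⊕1⊕1⊕0 = 0
s4 (pos 4,5,6,7): 0⊕1⊕1⊕0 = 0
Syndrome s4…s1 = 000 → no error.
Read data bits from positions 3,5,6,7: 1110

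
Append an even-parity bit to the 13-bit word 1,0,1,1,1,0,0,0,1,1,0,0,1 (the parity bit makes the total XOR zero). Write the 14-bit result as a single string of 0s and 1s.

XOR of the 13 data bits: 1⊕0⊕1⊕1⊕1⊕0⊕0⊕0⊕1⊕1⊕0⊕0⊕1 = 1
Parity bit = 1 (so all 14 bits XOR to 0).

10111000110011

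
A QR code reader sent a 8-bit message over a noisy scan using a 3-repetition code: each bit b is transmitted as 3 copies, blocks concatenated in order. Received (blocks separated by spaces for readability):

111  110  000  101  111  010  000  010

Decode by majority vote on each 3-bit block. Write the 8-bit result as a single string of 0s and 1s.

Block 1 (111): 3 ones → 1
Block 2 (110): 2 ones → 1
Block 3 (000): 0 ones → 0
Block 4 (101): 2 ones → 1
Block 5 (111): 3 ones → 1
Block 6 (010): 1 one → 0
Block 7 (000): 0 ones → 0
Block 8 (010): 1 one → 0

11011000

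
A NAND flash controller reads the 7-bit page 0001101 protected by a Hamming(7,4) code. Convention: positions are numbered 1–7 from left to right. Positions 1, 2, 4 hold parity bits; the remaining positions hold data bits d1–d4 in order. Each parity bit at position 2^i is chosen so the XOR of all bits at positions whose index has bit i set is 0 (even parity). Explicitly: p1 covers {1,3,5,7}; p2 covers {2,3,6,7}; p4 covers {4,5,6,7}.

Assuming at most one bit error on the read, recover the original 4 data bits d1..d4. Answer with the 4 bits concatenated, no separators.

s1 (pos 1,3,5,7): 0⊕0⊕1⊕1 = 0
s2 (pos 2,3,6,7): 0⊕0⊕0⊕1 = 1
s4 (pos 4,5,6,7): 1⊕1⊕0⊕1 = 1
Syndrome s4…s1 = 110 → error at position 6.
Flip position 6: 0001101 → 0001111
Read data bits from positions 3,5,6,7: 0111

0111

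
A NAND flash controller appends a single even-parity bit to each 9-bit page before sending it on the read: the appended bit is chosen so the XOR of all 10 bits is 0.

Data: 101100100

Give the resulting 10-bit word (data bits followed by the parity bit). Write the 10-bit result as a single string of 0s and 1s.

1011001000

XOR of the 9 data bits: 1⊕0⊕1⊕1⊕0⊕0⊕1⊕0⊕0 = 0
Parity bit = 0 (so all 10 bits XOR to 0).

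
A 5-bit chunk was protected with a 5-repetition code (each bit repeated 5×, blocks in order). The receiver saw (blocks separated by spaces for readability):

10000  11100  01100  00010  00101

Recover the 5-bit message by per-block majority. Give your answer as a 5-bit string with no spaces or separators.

01000

Block 1 (10000): 1 one → 0
Block 2 (11100): 3 ones → 1
Block 3 (01100): 2 ones → 0
Block 4 (00010): 1 one → 0
Block 5 (00101): 2 ones → 0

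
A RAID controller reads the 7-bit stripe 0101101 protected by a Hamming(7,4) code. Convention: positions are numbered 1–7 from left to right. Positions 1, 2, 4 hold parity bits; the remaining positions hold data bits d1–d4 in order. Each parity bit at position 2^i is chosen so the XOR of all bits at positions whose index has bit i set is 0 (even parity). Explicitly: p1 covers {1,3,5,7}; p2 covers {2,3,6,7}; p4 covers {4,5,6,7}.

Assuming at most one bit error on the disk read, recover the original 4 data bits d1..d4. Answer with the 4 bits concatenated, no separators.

0101

s1 (pos 1,3,5,7): 0⊕0⊕1⊕1 = 0
s2 (pos 2,3,6,7): 1⊕0⊕0⊕1 = 0
s4 (pos 4,5,6,7): 1⊕1⊕0⊕1 = 1
Syndrome s4…s1 = 100 → error at position 4.
Flip position 4: 0101101 → 0100101
Read data bits from positions 3,5,6,7: 0101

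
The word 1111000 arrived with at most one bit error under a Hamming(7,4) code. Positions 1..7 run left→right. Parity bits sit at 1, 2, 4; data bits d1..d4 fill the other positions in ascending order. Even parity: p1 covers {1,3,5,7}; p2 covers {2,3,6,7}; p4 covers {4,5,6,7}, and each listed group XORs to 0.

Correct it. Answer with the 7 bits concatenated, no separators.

s1 (pos 1,3,5,7): 1⊕1⊕0⊕0 = 0
s2 (pos 2,3,6,7): 1⊕1⊕0⊕0 = 0
s4 (pos 4,5,6,7): 1⊕0⊕0⊕0 = 1
Syndrome s4…s1 = 100 → error at position 4.
Flip position 4: 1111000 → 1110000

1110000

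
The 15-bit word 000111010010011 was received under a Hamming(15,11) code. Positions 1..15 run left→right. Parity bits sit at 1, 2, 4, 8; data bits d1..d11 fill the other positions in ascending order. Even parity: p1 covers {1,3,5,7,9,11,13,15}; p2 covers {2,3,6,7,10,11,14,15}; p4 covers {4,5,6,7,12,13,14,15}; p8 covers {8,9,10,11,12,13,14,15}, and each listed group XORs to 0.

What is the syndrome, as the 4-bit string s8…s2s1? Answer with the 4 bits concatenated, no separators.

0101

s1 (pos 1,3,5,7,9,11,13,15): 0⊕0⊕1⊕0⊕0⊕1⊕0⊕1 = 1
s2 (pos 2,3,6,7,10,11,14,15): 0⊕0⊕1⊕0⊕0⊕1⊕1⊕1 = 0
s4 (pos 4,5,6,7,12,13,14,15): 1⊕1⊕1⊕0⊕0⊕0⊕1⊕1 = 1
s8 (pos 8,9,10,11,12,13,14,15): 1⊕0⊕0⊕1⊕0⊕0⊕1⊕1 = 0
Syndrome s8…s1 = 0101 → error at position 5.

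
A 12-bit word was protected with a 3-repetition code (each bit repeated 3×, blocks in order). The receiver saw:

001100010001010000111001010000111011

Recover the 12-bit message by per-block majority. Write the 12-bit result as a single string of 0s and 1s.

Block 1 (001): 1 one → 0
Block 2 (100): 1 one → 0
Block 3 (010): 1 one → 0
Block 4 (001): 1 one → 0
Block 5 (010): 1 one → 0
Block 6 (000): 0 ones → 0
Block 7 (111): 3 ones → 1
Block 8 (001): 1 one → 0
Block 9 (010): 1 one → 0
Block 10 (000): 0 ones → 0
Block 11 (111): 3 ones → 1
Block 12 (011): 2 ones → 1

000000100011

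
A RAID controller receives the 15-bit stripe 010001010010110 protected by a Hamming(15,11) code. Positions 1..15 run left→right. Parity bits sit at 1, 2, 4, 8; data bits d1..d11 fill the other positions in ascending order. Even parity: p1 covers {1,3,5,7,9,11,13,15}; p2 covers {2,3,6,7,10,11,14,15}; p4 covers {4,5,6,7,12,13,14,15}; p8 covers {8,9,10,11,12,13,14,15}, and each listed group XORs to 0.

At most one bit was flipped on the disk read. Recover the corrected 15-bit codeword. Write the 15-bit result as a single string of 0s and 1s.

s1 (pos 1,3,5,7,9,11,13,15): 0⊕0⊕0⊕0⊕0⊕1⊕1⊕0 = 0
s2 (pos 2,3,6,7,10,11,14,15): 1⊕0⊕1⊕0⊕0⊕1⊕1⊕0 = 0
s4 (pos 4,5,6,7,12,13,14,15): 0⊕0⊕1⊕0⊕0⊕1⊕1⊕0 = 1
s8 (pos 8,9,10,11,12,13,14,15): 1⊕0⊕0⊕1⊕0⊕1⊕1⊕0 = 0
Syndrome s8…s1 = 0100 → error at position 4.
Flip position 4: 010001010010110 → 010101010010110

010101010010110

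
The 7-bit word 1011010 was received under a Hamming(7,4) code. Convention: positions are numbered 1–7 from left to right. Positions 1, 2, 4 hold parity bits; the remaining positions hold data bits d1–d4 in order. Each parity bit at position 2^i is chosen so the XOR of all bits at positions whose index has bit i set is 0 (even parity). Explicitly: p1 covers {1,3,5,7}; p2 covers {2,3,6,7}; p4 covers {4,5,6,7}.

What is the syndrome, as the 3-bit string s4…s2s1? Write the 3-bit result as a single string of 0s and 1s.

s1 (pos 1,3,5,7): 1⊕1⊕0⊕0 = 0
s2 (pos 2,3,6,7): 0⊕1⊕1⊕0 = 0
s4 (pos 4,5,6,7): 1⊕0⊕1⊕0 = 0
Syndrome s4…s1 = 000 → no error.

000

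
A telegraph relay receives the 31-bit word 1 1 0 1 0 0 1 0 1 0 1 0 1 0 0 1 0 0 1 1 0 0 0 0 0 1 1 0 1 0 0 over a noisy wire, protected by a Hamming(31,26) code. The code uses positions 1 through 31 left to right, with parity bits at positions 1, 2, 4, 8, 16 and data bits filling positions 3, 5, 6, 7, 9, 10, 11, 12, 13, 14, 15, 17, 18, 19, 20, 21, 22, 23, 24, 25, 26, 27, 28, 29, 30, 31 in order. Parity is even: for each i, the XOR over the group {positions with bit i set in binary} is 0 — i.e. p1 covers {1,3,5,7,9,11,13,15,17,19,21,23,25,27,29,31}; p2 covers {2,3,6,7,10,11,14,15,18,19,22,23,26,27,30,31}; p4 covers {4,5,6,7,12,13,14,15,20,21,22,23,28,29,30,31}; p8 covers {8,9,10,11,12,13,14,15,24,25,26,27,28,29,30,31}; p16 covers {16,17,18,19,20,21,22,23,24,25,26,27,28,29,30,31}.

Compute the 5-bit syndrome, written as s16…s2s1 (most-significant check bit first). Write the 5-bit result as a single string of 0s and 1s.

00100

s1 (pos 1,3,5,7,9,11,13,15,17,19,21,23,25,27,29,31): 1⊕0⊕0⊕1⊕1⊕1⊕1⊕0⊕0⊕1⊕0⊕0⊕0⊕1⊕1⊕0 = 0
s2 (pos 2,3,6,7,10,11,14,15,18,19,22,23,26,27,30,31): 1⊕0⊕0⊕1⊕0⊕1⊕0⊕0⊕0⊕1⊕0⊕0⊕1⊕1⊕0⊕0 = 0
s4 (pos 4,5,6,7,12,13,14,15,20,21,22,23,28,29,30,31): 1⊕0⊕0⊕1⊕0⊕1⊕0⊕0⊕1⊕0⊕0⊕0⊕0⊕1⊕0⊕0 = 1
s8 (pos 8,9,10,11,12,13,14,15,24,25,26,27,28,29,30,31): 0⊕1⊕0⊕1⊕0⊕1⊕0⊕0⊕0⊕0⊕1⊕1⊕0⊕1⊕0⊕0 = 0
s16 (pos 16,17,18,19,20,21,22,23,24,25,26,27,28,29,30,31): 1⊕0⊕0⊕1⊕1⊕0⊕0⊕0⊕0⊕0⊕1⊕1⊕0⊕1⊕0⊕0 = 0
Syndrome s16…s1 = 00100 → error at position 4.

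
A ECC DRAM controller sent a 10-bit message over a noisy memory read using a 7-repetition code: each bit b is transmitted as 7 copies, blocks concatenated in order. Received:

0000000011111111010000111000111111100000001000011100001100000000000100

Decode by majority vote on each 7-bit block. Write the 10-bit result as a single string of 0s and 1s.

0100100000

Block 1 (0000000): 0 ones → 0
Block 2 (0111111): 6 ones → 1
Block 3 (1101000): 3 ones → 0
Block 4 (0111000): 3 ones → 0
Block 5 (1111111): 7 ones → 1
Block 6 (0000000): 0 ones → 0
Block 7 (1000011): 3 ones → 0
Block 8 (1000011): 3 ones → 0
Block 9 (0000000): 0 ones → 0
Block 10 (0000100): 1 one → 0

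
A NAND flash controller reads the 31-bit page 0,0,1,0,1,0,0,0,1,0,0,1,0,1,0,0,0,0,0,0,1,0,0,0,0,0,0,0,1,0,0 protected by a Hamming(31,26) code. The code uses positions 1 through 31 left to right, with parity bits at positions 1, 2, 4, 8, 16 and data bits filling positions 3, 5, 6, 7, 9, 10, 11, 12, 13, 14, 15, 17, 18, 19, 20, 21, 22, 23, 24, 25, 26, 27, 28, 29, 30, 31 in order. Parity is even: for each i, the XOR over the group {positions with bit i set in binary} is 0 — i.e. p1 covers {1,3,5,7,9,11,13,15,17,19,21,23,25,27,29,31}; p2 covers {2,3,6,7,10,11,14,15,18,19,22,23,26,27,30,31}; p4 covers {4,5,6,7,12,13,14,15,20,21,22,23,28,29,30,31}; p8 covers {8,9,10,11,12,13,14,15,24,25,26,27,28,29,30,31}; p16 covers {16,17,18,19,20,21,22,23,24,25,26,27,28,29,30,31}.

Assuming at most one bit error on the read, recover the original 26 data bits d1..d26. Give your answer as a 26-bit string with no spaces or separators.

10001001010000010000000100

s1 (pos 1,3,5,7,9,11,13,15,17,19,21,23,25,27,29,31): 0⊕1⊕1⊕0⊕1⊕0⊕0⊕0⊕0⊕0⊕1⊕0⊕0⊕0⊕1⊕0 = 1
s2 (pos 2,3,6,7,10,11,14,15,18,19,22,23,26,27,30,31): 0⊕1⊕0⊕0⊕0⊕0⊕1⊕0⊕0⊕0⊕0⊕0⊕0⊕0⊕0⊕0 = 0
s4 (pos 4,5,6,7,12,13,14,15,20,21,22,23,28,29,30,31): 0⊕1⊕0⊕0⊕1⊕0⊕1⊕0⊕0⊕1⊕0⊕0⊕0⊕1⊕0⊕0 = 1
s8 (pos 8,9,10,11,12,13,14,15,24,25,26,27,28,29,30,31): 0⊕1⊕0⊕0⊕1⊕0⊕1⊕0⊕0⊕0⊕0⊕0⊕0⊕1⊕0⊕0 = 0
s16 (pos 16,17,18,19,20,21,22,23,24,25,26,27,28,29,30,31): 0⊕0⊕0⊕0⊕0⊕1⊕0⊕0⊕0⊕0⊕0⊕0⊕0⊕1⊕0⊕0 = 0
Syndrome s16…s1 = 00101 → error at position 5.
Flip position 5: 0010100010010100000010000000100 → 0010000010010100000010000000100
Read data bits from positions 3,5,6,7,9,10,11,12,13,14,15,17,18,19,20,21,22,23,24,25,26,27,28,29,30,31: 10001001010000010000000100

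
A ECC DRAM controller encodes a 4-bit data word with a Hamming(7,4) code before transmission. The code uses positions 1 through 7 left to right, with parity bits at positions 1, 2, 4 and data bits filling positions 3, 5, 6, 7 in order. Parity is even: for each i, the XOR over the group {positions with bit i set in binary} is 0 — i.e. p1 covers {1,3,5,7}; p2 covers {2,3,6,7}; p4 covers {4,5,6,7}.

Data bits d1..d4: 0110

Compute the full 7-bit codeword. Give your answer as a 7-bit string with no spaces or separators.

1100110

Place data at non-parity positions: p1 p2 0 p4 1 1 0
p1 (pos 1,3,5,7): XOR of data positions = 0⊕1⊕0 = 1
p2 (pos 2,3,6,7): XOR of data positions = 0⊕1⊕0 = 1
p4 (pos 4,5,6,7): XOR of data positions = 1⊕1⊕0 = 0
Codeword: 1100110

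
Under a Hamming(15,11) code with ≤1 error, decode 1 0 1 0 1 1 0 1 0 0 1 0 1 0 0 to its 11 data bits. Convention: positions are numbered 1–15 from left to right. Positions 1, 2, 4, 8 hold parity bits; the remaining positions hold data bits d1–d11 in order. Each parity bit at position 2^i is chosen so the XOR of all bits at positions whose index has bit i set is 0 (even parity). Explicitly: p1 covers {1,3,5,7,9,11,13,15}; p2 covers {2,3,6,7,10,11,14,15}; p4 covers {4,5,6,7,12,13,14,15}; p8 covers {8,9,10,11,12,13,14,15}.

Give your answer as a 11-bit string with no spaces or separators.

s1 (pos 1,3,5,7,9,11,13,15): 1⊕1⊕1⊕0⊕0⊕1⊕1⊕0 = 1
s2 (pos 2,3,6,7,10,11,14,15): 0⊕1⊕1⊕0⊕0⊕1⊕0⊕0 = 1
s4 (pos 4,5,6,7,12,13,14,15): 0⊕1⊕1⊕0⊕0⊕1⊕0⊕0 = 1
s8 (pos 8,9,10,11,12,13,14,15): 1⊕0⊕0⊕1⊕0⊕1⊕0⊕0 = 1
Syndrome s8…s1 = 1111 → error at position 15.
Flip position 15: 101011010010100 → 101011010010101
Read data bits from positions 3,5,6,7,9,10,11,12,13,14,15: 11100010101

11100010101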